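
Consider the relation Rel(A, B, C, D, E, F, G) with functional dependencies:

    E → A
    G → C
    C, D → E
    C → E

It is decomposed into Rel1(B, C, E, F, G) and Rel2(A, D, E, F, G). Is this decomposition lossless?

Common attributes: Rel1 ∩ Rel2 = {E, F, G}.
Closure of {E, F, G}: E → A applies, adding A; G → C applies, adding C. So (E, F, G)⁺ = {A, C, E, F, G}.
The closure contains neither all of Rel1 = {B, C, E, F, G} nor all of Rel2 = {A, D, E, F, G}, so the common attributes are not a superkey of either fragment. The join is lossy.

No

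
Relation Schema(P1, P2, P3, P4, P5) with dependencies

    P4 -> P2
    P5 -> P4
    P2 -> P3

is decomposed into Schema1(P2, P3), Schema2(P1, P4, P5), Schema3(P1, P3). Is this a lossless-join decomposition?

No

Chase test. Columns are P1, P2, P3, P4, P5; row i has aⱼ where attribute j ∈ Schemai, else bᵢⱼ.
Initial tableau (one row per fragment):
  row 1: b11 a2 a3 b14 b15
  row 2: a1 b22 b23 a4 a5
  row 3: a1 b32 a3 b34 b35
No row becomes fully distinguished — the join is lossy.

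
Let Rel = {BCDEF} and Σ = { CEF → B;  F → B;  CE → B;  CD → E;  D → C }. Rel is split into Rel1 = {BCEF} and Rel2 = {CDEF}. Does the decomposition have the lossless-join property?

Yes

Common attributes: Rel1 ∩ Rel2 = {CEF}.
Closure of {CEF}: CEF → B applies, adding B. So (CEF)⁺ = {BCEF}.
This closure contains every attribute of Rel1, so Rel1 ∩ Rel2 → Rel1. The join is lossless.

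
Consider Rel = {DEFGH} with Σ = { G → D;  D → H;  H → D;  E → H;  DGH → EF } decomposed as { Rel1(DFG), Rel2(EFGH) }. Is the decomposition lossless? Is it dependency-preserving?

lossless but not dependency-preserving

Lossless test: (FG)⁺ = {DEFGH}, which contains all of one fragment — lossless.
Dependency preservation: the restricted closure of {D} across the fragments never reaches {H}, so D → H cannot be enforced without a join — not preserved.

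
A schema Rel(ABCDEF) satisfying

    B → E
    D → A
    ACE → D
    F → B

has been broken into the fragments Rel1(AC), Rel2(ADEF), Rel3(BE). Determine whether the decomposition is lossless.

No

Chase test. Columns are ABCDEF; row i has aⱼ where attribute j ∈ Reli, else bᵢⱼ.
Initial tableau (one row per fragment):
  row 1: a1 b12 a3 b14 b15 b16
  row 2: a1 b22 b23 a4 a5 a6
  row 3: b31 a2 b33 b34 a5 b36
No row becomes fully distinguished — the join is lossy.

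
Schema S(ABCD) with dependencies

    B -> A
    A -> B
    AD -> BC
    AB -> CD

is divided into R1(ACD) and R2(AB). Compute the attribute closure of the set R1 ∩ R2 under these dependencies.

R1 ∩ R2 = {A}.
A → B applies, adding B
AB → CD applies, adding CD
Closure: {ABCD}.

ABCD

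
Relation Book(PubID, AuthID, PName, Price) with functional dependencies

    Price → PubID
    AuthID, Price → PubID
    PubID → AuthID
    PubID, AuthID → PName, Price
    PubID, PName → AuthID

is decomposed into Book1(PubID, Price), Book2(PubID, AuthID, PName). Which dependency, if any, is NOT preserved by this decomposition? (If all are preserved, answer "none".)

Price → PubID lies within Book1.
AuthID, Price → PubID: restricted closure across fragments reaches PubID.
PubID → AuthID lies within Book2.
PubID, AuthID → PName, Price: restricted closure across fragments reaches PName, Price.
PubID, PName → AuthID lies within Book2.
Every dependency is enforceable on the fragments, so the decomposition is dependency-preserving.

none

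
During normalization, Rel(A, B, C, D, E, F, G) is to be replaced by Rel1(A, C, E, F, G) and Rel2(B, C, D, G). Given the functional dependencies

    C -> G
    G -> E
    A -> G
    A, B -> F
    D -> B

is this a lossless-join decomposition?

Common attributes: Rel1 ∩ Rel2 = {C, G}.
Closure of {C, G}: G → E applies, adding E. So (C, G)⁺ = {C, E, G}.
The closure contains neither all of Rel1 = {A, C, E, F, G} nor all of Rel2 = {B, C, D, G}, so the common attributes are not a superkey of either fragment. The join is lossy.

No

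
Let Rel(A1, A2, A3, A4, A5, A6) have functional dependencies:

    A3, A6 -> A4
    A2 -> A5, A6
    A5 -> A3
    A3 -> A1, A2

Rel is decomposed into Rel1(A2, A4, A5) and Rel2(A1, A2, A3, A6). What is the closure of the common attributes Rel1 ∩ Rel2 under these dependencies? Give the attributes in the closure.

A1, A2, A3, A4, A5, A6

Rel1 ∩ Rel2 = {A2}.
A2 → A5, A6 applies, adding A5, A6
A5 → A3 applies, adding A3
A3 → A1, A2 applies, adding A1
A3, A6 → A4 applies, adding A4
Closure: {A1, A2, A3, A4, A5, A6}.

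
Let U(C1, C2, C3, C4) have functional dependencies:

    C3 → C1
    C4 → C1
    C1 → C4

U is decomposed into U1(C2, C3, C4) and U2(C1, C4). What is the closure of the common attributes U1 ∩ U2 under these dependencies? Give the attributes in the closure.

U1 ∩ U2 = {C4}.
C4 → C1 applies, adding C1
Closure: {C1, C4}.

C1, C4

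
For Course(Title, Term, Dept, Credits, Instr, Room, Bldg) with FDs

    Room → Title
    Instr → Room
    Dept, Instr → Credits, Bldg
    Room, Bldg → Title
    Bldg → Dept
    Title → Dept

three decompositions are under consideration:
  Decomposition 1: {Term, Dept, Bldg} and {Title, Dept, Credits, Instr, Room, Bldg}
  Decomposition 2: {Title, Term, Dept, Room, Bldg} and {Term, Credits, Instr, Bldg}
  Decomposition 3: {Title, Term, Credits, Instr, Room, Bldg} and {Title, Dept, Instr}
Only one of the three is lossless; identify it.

Decomposition 1: common = {Dept, Bldg}, closure = {Dept, Bldg} → lossy.
Decomposition 2: common = {Term, Bldg}, closure = {Term, Dept, Bldg} → lossy.
Decomposition 3: common = {Title, Instr}, closure = {Title, Dept, Credits, Instr, Room, Bldg} → lossless.

Decomposition 3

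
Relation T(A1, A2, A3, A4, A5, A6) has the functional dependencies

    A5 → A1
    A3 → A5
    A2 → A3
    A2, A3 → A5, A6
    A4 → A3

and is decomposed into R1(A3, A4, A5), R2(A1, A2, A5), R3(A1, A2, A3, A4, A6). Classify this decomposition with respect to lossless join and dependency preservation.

lossless and dependency-preserving

Lossless test (chase): Rows 1 and 2 agree on A5; apply A5→A1 and equate their A1 entries. Rows 1 and 3 agree on A3; apply A3→A5 and equate their A5 entries. Rows 2 and 3 agree on A2; apply A2→A3 and equate their A3 entries. Rows 2 and 3 agree on A2, A3; apply A2, A3→A5, A6 and equate their A5, A6 entries. Row 3 is now all distinguished symbols — the join is lossless.
Dependency preservation: A2, A3 → A5, A6 is not contained in any single fragment, but the restricted closure of its left-hand side across the fragments still reaches the right-hand side; the remaining FDs each lie inside some fragment. All dependencies are preserved.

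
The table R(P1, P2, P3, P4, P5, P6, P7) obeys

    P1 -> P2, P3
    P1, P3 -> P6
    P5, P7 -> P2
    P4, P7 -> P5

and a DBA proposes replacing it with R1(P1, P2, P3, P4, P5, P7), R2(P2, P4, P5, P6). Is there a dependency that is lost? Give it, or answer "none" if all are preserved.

Check P1, P3 → P6: no single fragment contains all of {P1, P3, P6}, and the restricted closure of {P1, P3} across the fragments never reaches {P6}.
P1 → P2, P3 is preserved.
P5, P7 → P2 is preserved.
P4, P7 → P5 is preserved.

P1, P3 -> P6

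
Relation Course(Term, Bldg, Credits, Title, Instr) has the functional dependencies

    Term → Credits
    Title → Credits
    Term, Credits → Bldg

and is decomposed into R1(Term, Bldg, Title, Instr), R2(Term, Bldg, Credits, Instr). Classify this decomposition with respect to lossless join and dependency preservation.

Lossless test: (Term, Bldg, Instr)⁺ = {Term, Bldg, Credits, Instr}, which contains all of one fragment — lossless.
Dependency preservation: the restricted closure of {Title} across the fragments never reaches {Credits}, so Title → Credits cannot be enforced without a join — not preserved.

lossless but not dependency-preserving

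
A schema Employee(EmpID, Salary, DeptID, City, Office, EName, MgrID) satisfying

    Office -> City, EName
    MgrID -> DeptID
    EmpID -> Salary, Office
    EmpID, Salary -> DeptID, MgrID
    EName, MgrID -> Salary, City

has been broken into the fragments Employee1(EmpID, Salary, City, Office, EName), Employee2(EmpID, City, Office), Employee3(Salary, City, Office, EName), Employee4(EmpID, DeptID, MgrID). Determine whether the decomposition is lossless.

Yes

Chase test. Columns are EmpID, Salary, DeptID, City, Office, EName, MgrID; row i has aⱼ where attribute j ∈ Employeei, else bᵢⱼ.
Initial tableau (one row per fragment):
  row 1: a1 a2 b13 a4 a5 a6 b17
  row 2: a1 b22 b23 a4 a5 b26 b27
  row 3: b31 a2 b33 a4 a5 a6 b37
  row 4: a1 b42 a3 b44 b45 b46 a7
Rows 1 and 2 agree on Office; apply Office→City, EName and equate their City, EName entries.
Rows 1 and 2 agree on EmpID; apply EmpID→Salary, Office and equate their Salary, Office entries.
Rows 1 and 4 agree on EmpID; apply EmpID→Salary, Office and equate their Salary, Office entries.
Rows 1 and 2 agree on EmpID, Salary; apply EmpID, Salary→DeptID, MgrID and equate their DeptID, MgrID entries.
Rows 1 and 4 agree on EmpID, Salary; apply EmpID, Salary→DeptID, MgrID and equate their DeptID, MgrID entries.
Rows 1 and 4 agree on Office; apply Office→City, EName and equate their City, EName entries.
Row 1 is now all distinguished symbols — the join is lossless.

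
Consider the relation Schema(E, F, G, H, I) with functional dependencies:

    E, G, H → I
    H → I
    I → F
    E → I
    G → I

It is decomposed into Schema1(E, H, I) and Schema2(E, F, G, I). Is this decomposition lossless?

No

Common attributes: Schema1 ∩ Schema2 = {E, I}.
Closure of {E, I}: I → F applies, adding F. So (E, I)⁺ = {E, F, I}.
The closure contains neither all of Schema1 = {E, H, I} nor all of Schema2 = {E, F, G, I}, so the common attributes are not a superkey of either fragment. The join is lossy.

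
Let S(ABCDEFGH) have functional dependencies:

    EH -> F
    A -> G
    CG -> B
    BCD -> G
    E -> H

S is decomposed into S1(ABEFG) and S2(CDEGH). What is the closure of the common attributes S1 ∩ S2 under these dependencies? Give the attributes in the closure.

S1 ∩ S2 = {EG}.
E → H applies, adding H
EH → F applies, adding F
Closure: {EFGH}.

EFGH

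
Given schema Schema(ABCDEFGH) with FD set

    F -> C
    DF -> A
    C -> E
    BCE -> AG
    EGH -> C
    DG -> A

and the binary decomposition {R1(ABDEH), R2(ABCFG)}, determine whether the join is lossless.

No

Common attributes: R1 ∩ R2 = {AB}.
No dependency enlarges {AB}, so (AB)⁺ = {AB}.
The closure contains neither all of R1 = {ABDEH} nor all of R2 = {ABCFG}, so the common attributes are not a superkey of either fragment. The join is lossy.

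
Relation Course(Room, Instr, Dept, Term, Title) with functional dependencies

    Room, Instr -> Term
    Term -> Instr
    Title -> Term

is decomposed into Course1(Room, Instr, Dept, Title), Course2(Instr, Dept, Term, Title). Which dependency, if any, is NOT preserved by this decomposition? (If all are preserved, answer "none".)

Room, Instr -> Term

Check Room, Instr → Term: no single fragment contains all of {Room, Instr, Term}, and the restricted closure of {Room, Instr} across the fragments never reaches {Term}.
Term → Instr is preserved.
Title → Term is preserved.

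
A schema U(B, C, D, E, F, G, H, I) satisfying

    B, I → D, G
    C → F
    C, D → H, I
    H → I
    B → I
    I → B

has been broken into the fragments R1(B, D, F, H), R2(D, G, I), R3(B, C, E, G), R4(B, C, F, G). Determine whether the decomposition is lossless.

Chase test. Columns are B, C, D, E, F, G, H, I; row i has aⱼ where attribute j ∈ Ri, else bᵢⱼ.
Initial tableau (one row per fragment):
  row 1: a1 b12 a3 b14 a5 b16 a7 b18
  row 2: b21 b22 a3 b24 b25 a6 b27 a8
  row 3: a1 a2 b33 a4 b35 a6 b37 b38
  row 4: a1 a2 b43 b44 a5 a6 b47 b48
Rows 3 and 4 agree on C; apply C→F and equate their F entries.
Rows 1 and 3 agree on B; apply B→I and equate their I entries.
Rows 1 and 4 agree on B; apply B→I and equate their I entries.
Rows 1 and 3 agree on B, I; apply B, I→D, G and equate their D, G entries.
Rows 1 and 4 agree on B, I; apply B, I→D, G and equate their D, G entries.
Rows 3 and 4 agree on C, D; apply C, D→H, I and equate their H, I entries.
No row becomes fully distinguished — the join is lossy.

No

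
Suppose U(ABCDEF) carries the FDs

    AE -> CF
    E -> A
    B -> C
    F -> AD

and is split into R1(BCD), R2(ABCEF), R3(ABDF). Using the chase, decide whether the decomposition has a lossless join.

Yes

Chase test. Columns are ABCDEF; row i has aⱼ where attribute j ∈ Ri, else bᵢⱼ.
Initial tableau (one row per fragment):
  row 1: b11 a2 a3 a4 b15 b16
  row 2: a1 a2 a3 b24 a5 a6
  row 3: a1 a2 b33 a4 b35 a6
Rows 1 and 3 agree on B; apply B→C and equate their C entries.
Rows 2 and 3 agree on F; apply F→AD and equate their AD entries.
Row 2 is now all distinguished symbols — the join is lossless.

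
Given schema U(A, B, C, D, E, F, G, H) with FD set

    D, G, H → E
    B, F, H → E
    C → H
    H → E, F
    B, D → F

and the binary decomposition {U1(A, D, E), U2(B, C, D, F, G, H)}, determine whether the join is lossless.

Common attributes: U1 ∩ U2 = {D}.
No dependency enlarges {D}, so (D)⁺ = {D}.
The closure contains neither all of U1 = {A, D, E} nor all of U2 = {B, C, D, F, G, H}, so the common attributes are not a superkey of either fragment. The join is lossy.

No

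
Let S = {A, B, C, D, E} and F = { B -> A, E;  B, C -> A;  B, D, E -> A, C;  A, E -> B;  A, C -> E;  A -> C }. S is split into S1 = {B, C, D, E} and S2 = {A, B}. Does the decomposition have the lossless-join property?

Yes

Common attributes: S1 ∩ S2 = {B}.
Closure of {B}: B → A, E applies, adding A, E; A → C applies, adding C. So (B)⁺ = {A, B, C, E}.
This closure contains every attribute of S2, so S1 ∩ S2 → S2. The join is lossless.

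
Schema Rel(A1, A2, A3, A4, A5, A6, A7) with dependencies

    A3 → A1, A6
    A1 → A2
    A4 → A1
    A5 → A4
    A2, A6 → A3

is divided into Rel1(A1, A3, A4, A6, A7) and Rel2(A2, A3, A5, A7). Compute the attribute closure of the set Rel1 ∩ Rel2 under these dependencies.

Rel1 ∩ Rel2 = {A3, A7}.
A3 → A1, A6 applies, adding A1, A6
A1 → A2 applies, adding A2
Closure: {A1, A2, A3, A6, A7}.

A1, A2, A3, A6, A7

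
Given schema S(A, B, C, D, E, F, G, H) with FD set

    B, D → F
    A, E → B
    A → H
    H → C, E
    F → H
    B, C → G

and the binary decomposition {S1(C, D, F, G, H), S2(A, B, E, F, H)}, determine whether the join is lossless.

No

Common attributes: S1 ∩ S2 = {F, H}.
Closure of {F, H}: H → C, E applies, adding C, E. So (F, H)⁺ = {C, E, F, H}.
The closure contains neither all of S1 = {C, D, F, G, H} nor all of S2 = {A, B, E, F, H}, so the common attributes are not a superkey of either fragment. The join is lossy.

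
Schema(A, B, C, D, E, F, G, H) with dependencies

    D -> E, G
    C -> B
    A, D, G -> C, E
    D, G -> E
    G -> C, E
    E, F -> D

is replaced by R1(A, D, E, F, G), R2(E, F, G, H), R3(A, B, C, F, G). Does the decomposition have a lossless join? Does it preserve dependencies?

lossy but dependency-preserving

Lossless test (chase): Rows 1 and 2 agree on G; apply G→C, E and equate their C, E entries. Rows 1 and 3 agree on G; apply G→C, E and equate their C, E entries. Rows 1 and 2 agree on E, F; apply E, F→D and equate their D entries. Rows 1 and 3 agree on E, F; apply E, F→D and equate their D entries. Rows 1 and 2 agree on C; apply C→B and equate their B entries. Rows 1 and 3 agree on C; apply C→B and equate their B entries. No row becomes fully distinguished — the join is lossy.
Dependency preservation: A, D, G → C, E; G → C, E are not contained in any single fragment, but the restricted closure of each left-hand side across the fragments still reaches the right-hand side; the remaining FDs each lie inside some fragment. All dependencies are preserved.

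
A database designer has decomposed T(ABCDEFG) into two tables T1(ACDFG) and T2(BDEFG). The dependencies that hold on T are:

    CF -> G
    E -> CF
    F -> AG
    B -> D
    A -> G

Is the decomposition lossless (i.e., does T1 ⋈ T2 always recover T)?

Common attributes: T1 ∩ T2 = {DFG}.
Closure of {DFG}: F → AG applies, adding A. So (DFG)⁺ = {ADFG}.
The closure contains neither all of T1 = {ACDFG} nor all of T2 = {BDEFG}, so the common attributes are not a superkey of either fragment. The join is lossy.

No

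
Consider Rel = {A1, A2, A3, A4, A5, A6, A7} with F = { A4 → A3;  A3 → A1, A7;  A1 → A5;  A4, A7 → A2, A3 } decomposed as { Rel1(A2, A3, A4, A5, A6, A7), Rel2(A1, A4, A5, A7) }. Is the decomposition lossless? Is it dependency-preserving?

Lossless test: (A4, A5, A7)⁺ = {A1, A2, A3, A4, A5, A7}, which contains all of one fragment — lossless.
Dependency preservation: the restricted closure of {A3} across the fragments never reaches {A1, A7}, so A3 → A1, A7 cannot be enforced without a join — not preserved.

lossless but not dependency-preserving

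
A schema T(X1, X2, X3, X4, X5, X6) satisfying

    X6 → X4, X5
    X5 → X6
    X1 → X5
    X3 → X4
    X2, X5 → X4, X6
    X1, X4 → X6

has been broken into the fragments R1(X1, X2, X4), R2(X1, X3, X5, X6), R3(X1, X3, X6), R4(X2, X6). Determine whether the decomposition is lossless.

Chase test. Columns are X1, X2, X3, X4, X5, X6; row i has aⱼ where attribute j ∈ Ri, else bᵢⱼ.
Initial tableau (one row per fragment):
  row 1: a1 a2 b13 a4 b15 b16
  row 2: a1 b22 a3 b24 a5 a6
  row 3: a1 b32 a3 b34 b35 a6
  row 4: b41 a2 b43 b44 b45 a6
Rows 2 and 3 agree on X6; apply X6→X4, X5 and equate their X4, X5 entries.
Rows 2 and 4 agree on X6; apply X6→X4, X5 and equate their X4, X5 entries.
Rows 1 and 2 agree on X1; apply X1→X5 and equate their X5 entries.
Rows 1 and 4 agree on X2, X5; apply X2, X5→X4, X6 and equate their X4, X6 entries.
No row becomes fully distinguished — the join is lossy.

No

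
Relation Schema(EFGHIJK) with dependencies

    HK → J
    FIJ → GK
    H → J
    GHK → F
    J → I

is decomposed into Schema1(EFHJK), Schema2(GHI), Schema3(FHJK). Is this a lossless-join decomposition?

Chase test. Columns are EFGHIJK; row i has aⱼ where attribute j ∈ Schemai, else bᵢⱼ.
Initial tableau (one row per fragment):
  row 1: a1 a2 b13 a4 b15 a6 a7
  row 2: b21 b22 a3 a4 a5 b26 b27
  row 3: b31 a2 b33 a4 b35 a6 a7
Rows 1 and 2 agree on H; apply H→J and equate their J entries.
Rows 1 and 2 agree on J; apply J→I and equate their I entries.
Rows 1 and 3 agree on J; apply J→I and equate their I entries.
Rows 1 and 3 agree on FIJ; apply FIJ→GK and equate their GK entries.
No row becomes fully distinguished — the join is lossy.

No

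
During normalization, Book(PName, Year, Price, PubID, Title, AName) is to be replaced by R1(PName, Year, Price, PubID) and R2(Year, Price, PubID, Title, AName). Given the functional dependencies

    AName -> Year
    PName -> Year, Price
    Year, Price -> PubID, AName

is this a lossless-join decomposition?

No

Common attributes: R1 ∩ R2 = {Year, Price, PubID}.
Closure of {Year, Price, PubID}: Year, Price → PubID, AName applies, adding AName. So (Year, Price, PubID)⁺ = {Year, Price, PubID, AName}.
The closure contains neither all of R1 = {PName, Year, Price, PubID} nor all of R2 = {Year, Price, PubID, Title, AName}, so the common attributes are not a superkey of either fragment. The join is lossy.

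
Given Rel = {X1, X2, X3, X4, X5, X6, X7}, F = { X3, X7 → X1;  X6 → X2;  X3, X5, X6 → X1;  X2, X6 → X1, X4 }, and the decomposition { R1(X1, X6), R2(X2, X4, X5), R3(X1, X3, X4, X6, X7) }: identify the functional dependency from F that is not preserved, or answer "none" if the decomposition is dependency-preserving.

Check X6 → X2: no single fragment contains all of {X2, X6}, and the restricted closure of {X6} across the fragments never reaches {X2}.
X3, X7 → X1 is preserved.
X3, X5, X6 → X1 is preserved.
X2, X6 → X1, X4 is preserved.

X6 → X2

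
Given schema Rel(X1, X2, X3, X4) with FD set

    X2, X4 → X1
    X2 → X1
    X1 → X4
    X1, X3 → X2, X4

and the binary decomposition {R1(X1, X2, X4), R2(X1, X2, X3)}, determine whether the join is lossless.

Yes

Common attributes: R1 ∩ R2 = {X1, X2}.
Closure of {X1, X2}: X1 → X4 applies, adding X4. So (X1, X2)⁺ = {X1, X2, X4}.
This closure contains every attribute of R1, so R1 ∩ R2 → R1. The join is lossless.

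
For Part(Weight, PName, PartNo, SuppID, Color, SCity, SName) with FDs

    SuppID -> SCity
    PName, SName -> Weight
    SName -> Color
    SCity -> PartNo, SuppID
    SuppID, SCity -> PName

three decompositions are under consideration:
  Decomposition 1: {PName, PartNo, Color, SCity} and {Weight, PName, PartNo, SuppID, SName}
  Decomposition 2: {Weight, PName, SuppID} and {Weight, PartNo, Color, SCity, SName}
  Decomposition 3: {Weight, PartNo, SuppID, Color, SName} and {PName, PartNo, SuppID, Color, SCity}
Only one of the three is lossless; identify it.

Decomposition 3

Decomposition 1: common = {PName, PartNo}, closure = {PName, PartNo} → lossy.
Decomposition 2: common = {Weight}, closure = {Weight} → lossy.
Decomposition 3: common = {PartNo, SuppID, Color}, closure = {PName, PartNo, SuppID, Color, SCity} → lossless.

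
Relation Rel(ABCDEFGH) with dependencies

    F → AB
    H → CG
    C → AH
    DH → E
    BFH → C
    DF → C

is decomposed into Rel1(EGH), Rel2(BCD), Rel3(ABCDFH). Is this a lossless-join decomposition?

No

Chase test. Columns are ABCDEFGH; row i has aⱼ where attribute j ∈ Reli, else bᵢⱼ.
Initial tableau (one row per fragment):
  row 1: b11 b12 b13 b14 a5 b16 a7 a8
  row 2: b21 a2 a3 a4 b25 b26 b27 b28
  row 3: a1 a2 a3 a4 b35 a6 b37 a8
Rows 1 and 3 agree on H; apply H→CG and equate their CG entries.
Rows 1 and 2 agree on C; apply C→AH and equate their AH entries.
Rows 1 and 3 agree on C; apply C→AH and equate their AH entries.
Rows 2 and 3 agree on DH; apply DH→E and equate their E entries.
Rows 1 and 2 agree on H; apply H→CG and equate their CG entries.
No row becomes fully distinguished — the join is lossy.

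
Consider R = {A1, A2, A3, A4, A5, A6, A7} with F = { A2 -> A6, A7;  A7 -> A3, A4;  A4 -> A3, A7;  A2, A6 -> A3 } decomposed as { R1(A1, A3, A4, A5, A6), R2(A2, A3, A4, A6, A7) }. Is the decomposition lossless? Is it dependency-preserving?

lossy but dependency-preserving

Lossless test: (A3, A4, A6)⁺ = {A3, A4, A6, A7}, which is a superkey of neither fragment — lossy.
Dependency preservation: every FD's attributes lie within a single fragment, so each can be enforced locally — preserved.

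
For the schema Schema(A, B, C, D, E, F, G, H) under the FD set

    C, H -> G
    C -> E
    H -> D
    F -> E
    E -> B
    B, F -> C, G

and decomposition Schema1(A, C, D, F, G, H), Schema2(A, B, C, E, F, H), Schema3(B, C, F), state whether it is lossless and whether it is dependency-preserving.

Lossless test (chase): Rows 1 and 2 agree on C, H; apply C, H→G and equate their G entries. Rows 1 and 2 agree on C; apply C→E and equate their E entries. Rows 1 and 3 agree on C; apply C→E and equate their E entries. Rows 1 and 2 agree on H; apply H→D and equate their D entries. Rows 1 and 2 agree on E; apply E→B and equate their B entries. Rows 1 and 3 agree on B, F; apply B, F→C, G and equate their C, G entries. Row 1 is now all distinguished symbols — the join is lossless.
Dependency preservation: B, F → C, G is not contained in any single fragment, but the restricted closure of its left-hand side across the fragments still reaches the right-hand side; the remaining FDs each lie inside some fragment. All dependencies are preserved.

lossless and dependency-preserving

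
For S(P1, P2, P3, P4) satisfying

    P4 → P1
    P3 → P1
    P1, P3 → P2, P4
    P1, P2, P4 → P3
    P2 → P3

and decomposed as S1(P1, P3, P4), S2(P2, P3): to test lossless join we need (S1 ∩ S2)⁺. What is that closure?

S1 ∩ S2 = {P3}.
P3 → P1 applies, adding P1
P1, P3 → P2, P4 applies, adding P2, P4
Closure: {P1, P2, P3, P4}.

P1, P2, P3, P4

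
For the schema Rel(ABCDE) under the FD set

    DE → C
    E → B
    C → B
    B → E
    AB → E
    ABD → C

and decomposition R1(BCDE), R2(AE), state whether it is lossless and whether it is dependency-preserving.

Lossless test: (E)⁺ = {BE}, which is a superkey of neither fragment — lossy.
Dependency preservation: AB → E; ABD → C are not contained in any single fragment, but the restricted closure of each left-hand side across the fragments still reaches the right-hand side; the remaining FDs each lie inside some fragment. All dependencies are preserved.

lossy but dependency-preserving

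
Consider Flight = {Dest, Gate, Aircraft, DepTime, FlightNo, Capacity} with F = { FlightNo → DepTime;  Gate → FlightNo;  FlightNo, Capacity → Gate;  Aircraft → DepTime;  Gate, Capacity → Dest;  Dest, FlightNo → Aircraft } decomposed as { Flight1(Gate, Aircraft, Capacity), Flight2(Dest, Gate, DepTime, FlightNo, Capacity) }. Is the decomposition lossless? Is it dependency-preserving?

lossless but not dependency-preserving

Lossless test: (Gate, Capacity)⁺ = {Dest, Gate, Aircraft, DepTime, FlightNo, Capacity}, which contains all of one fragment — lossless.
Dependency preservation: the restricted closure of {Aircraft} across the fragments never reaches {DepTime}, so Aircraft → DepTime cannot be enforced without a join — not preserved.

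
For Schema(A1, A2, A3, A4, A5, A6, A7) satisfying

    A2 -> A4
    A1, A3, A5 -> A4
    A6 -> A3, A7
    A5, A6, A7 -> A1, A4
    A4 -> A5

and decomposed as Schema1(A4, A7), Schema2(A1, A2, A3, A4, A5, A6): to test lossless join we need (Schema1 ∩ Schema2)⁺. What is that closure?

Schema1 ∩ Schema2 = {A4}.
A4 → A5 applies, adding A5
Closure: {A4, A5}.

A4, A5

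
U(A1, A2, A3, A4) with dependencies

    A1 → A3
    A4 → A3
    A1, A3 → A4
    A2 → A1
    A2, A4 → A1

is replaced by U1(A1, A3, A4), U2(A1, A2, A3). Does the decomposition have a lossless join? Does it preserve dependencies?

Lossless test: (A1, A3)⁺ = {A1, A3, A4}, which contains all of one fragment — lossless.
Dependency preservation: A2, A4 → A1 is not contained in any single fragment, but the restricted closure of its left-hand side across the fragments still reaches the right-hand side; the remaining FDs each lie inside some fragment. All dependencies are preserved.

lossless and dependency-preserving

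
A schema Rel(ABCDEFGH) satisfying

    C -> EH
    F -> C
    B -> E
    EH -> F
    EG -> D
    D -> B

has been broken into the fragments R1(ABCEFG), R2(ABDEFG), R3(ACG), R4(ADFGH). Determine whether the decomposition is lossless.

Chase test. Columns are ABCDEFGH; row i has aⱼ where attribute j ∈ Ri, else bᵢⱼ.
Initial tableau (one row per fragment):
  row 1: a1 a2 a3 b14 a5 a6 a7 b18
  row 2: a1 a2 b23 a4 a5 a6 a7 b28
  row 3: a1 b32 a3 b34 b35 b36 a7 b38
  row 4: a1 b42 b43 a4 b45 a6 a7 a8
Rows 1 and 3 agree on C; apply C→EH and equate their EH entries.
Rows 1 and 2 agree on F; apply F→C and equate their C entries.
Rows 1 and 4 agree on F; apply F→C and equate their C entries.
Rows 1 and 3 agree on EH; apply EH→F and equate their F entries.
Rows 1 and 2 agree on EG; apply EG→D and equate their D entries.
Rows 1 and 3 agree on EG; apply EG→D and equate their D entries.
Rows 1 and 3 agree on D; apply D→B and equate their B entries.
Rows 1 and 4 agree on D; apply D→B and equate their B entries.
Rows 1 and 2 agree on C; apply C→EH and equate their EH entries.
Rows 1 and 4 agree on C; apply C→EH and equate their EH entries.
Row 1 is now all distinguished symbols — the join is lossless.

Yes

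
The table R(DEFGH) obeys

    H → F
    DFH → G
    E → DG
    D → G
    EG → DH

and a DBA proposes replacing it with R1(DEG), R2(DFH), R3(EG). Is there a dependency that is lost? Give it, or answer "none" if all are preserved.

Check EG → DH: no single fragment contains all of {DEGH}, and the restricted closure of {EG} across the fragments never reaches {DH}.
H → F is preserved.
DFH → G is preserved.
E → DG is preserved.
D → G is preserved.

EG → DH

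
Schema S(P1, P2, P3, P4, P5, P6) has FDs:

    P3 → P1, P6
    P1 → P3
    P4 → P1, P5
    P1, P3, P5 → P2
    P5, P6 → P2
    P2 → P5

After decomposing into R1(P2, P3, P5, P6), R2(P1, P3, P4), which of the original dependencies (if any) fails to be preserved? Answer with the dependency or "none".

Check P4 → P1, P5: no single fragment contains all of {P1, P4, P5}, and the restricted closure of {P4} across the fragments never reaches {P1, P5}.
P3 → P1, P6 is preserved.
P1 → P3 is preserved.
P1, P3, P5 → P2 is preserved.
P5, P6 → P2 is preserved.
P2 → P5 is preserved.

P4 → P1, P5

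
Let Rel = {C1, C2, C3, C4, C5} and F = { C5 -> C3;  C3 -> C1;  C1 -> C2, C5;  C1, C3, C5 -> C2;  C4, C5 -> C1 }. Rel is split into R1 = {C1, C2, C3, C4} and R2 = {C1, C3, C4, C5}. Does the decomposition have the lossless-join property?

Yes

Common attributes: R1 ∩ R2 = {C1, C3, C4}.
Closure of {C1, C3, C4}: C1 → C2, C5 applies, adding C2, C5. So (C1, C3, C4)⁺ = {C1, C2, C3, C4, C5}.
This closure contains every attribute of R1, so R1 ∩ R2 → R1. The join is lossless.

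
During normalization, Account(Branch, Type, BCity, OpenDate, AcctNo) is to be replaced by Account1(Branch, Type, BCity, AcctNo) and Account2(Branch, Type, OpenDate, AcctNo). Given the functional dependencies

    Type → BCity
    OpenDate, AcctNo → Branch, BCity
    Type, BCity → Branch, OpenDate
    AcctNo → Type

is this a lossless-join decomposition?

Common attributes: Account1 ∩ Account2 = {Branch, Type, AcctNo}.
Closure of {Branch, Type, AcctNo}: Type → BCity applies, adding BCity; Type, BCity → Branch, OpenDate applies, adding OpenDate. So (Branch, Type, AcctNo)⁺ = {Branch, Type, BCity, OpenDate, AcctNo}.
This closure contains every attribute of Account1, so Account1 ∩ Account2 → Account1. The join is lossless.

Yes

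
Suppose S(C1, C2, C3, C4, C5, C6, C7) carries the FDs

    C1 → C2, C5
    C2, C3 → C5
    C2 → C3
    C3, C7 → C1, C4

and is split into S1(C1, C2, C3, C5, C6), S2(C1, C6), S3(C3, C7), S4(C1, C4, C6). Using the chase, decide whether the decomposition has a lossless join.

Chase test. Columns are C1, C2, C3, C4, C5, C6, C7; row i has aⱼ where attribute j ∈ Si, else bᵢⱼ.
Initial tableau (one row per fragment):
  row 1: a1 a2 a3 b14 a5 a6 b17
  row 2: a1 b22 b23 b24 b25 a6 b27
  row 3: b31 b32 a3 b34 b35 b36 a7
  row 4: a1 b42 b43 a4 b45 a6 b47
Rows 1 and 2 agree on C1; apply C1→C2, C5 and equate their C2, C5 entries.
Rows 1 and 4 agree on C1; apply C1→C2, C5 and equate their C2, C5 entries.
Rows 1 and 2 agree on C2; apply C2→C3 and equate their C3 entries.
Rows 1 and 4 agree on C2; apply C2→C3 and equate their C3 entries.
No row becomes fully distinguished — the join is lossy.

No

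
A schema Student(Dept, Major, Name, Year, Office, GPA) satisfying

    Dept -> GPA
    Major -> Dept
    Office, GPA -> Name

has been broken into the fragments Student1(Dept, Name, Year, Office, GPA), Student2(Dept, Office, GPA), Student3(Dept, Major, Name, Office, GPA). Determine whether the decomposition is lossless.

Chase test. Columns are Dept, Major, Name, Year, Office, GPA; row i has aⱼ where attribute j ∈ Studenti, else bᵢⱼ.
Initial tableau (one row per fragment):
  row 1: a1 b12 a3 a4 a5 a6
  row 2: a1 b22 b23 b24 a5 a6
  row 3: a1 a2 a3 b34 a5 a6
Rows 1 and 2 agree on Office, GPA; apply Office, GPA→Name and equate their Name entries.
No row becomes fully distinguished — the join is lossy.

No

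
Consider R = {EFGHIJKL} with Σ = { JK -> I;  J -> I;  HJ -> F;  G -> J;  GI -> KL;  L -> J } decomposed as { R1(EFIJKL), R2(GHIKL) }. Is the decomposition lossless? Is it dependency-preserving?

lossy and not dependency-preserving

Lossless test: (IKL)⁺ = {IJKL}, which is a superkey of neither fragment — lossy.
Dependency preservation: the restricted closure of {HJ} across the fragments never reaches {F}, so HJ → F cannot be enforced without a join — not preserved.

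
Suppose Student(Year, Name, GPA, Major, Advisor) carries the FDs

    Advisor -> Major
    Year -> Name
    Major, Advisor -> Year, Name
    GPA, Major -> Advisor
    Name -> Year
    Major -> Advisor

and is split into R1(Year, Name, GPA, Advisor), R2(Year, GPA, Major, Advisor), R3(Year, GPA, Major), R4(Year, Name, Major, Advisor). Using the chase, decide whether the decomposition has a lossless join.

Yes

Chase test. Columns are Year, Name, GPA, Major, Advisor; row i has aⱼ where attribute j ∈ Ri, else bᵢⱼ.
Initial tableau (one row per fragment):
  row 1: a1 a2 a3 b14 a5
  row 2: a1 b22 a3 a4 a5
  row 3: a1 b32 a3 a4 b35
  row 4: a1 a2 b43 a4 a5
Rows 1 and 2 agree on Advisor; apply Advisor→Major and equate their Major entries.
Rows 1 and 2 agree on Year; apply Year→Name and equate their Name entries.
Rows 1 and 3 agree on Year; apply Year→Name and equate their Name entries.
Rows 1 and 3 agree on GPA, Major; apply GPA, Major→Advisor and equate their Advisor entries.
Row 1 is now all distinguished symbols — the join is lossless.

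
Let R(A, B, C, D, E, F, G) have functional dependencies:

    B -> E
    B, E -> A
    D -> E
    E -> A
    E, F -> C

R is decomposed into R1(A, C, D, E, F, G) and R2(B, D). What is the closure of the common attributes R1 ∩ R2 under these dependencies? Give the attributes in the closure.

A, D, E

R1 ∩ R2 = {D}.
D → E applies, adding E
E → A applies, adding A
Closure: {A, D, E}.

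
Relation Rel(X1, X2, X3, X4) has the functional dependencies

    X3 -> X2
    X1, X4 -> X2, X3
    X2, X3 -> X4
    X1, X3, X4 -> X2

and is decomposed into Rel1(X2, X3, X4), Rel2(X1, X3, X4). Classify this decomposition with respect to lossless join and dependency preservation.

Lossless test: (X3, X4)⁺ = {X2, X3, X4}, which contains all of one fragment — lossless.
Dependency preservation: X1, X4 → X2, X3; X1, X3, X4 → X2 are not contained in any single fragment, but the restricted closure of each left-hand side across the fragments still reaches the right-hand side; the remaining FDs each lie inside some fragment. All dependencies are preserved.

lossless and dependency-preserving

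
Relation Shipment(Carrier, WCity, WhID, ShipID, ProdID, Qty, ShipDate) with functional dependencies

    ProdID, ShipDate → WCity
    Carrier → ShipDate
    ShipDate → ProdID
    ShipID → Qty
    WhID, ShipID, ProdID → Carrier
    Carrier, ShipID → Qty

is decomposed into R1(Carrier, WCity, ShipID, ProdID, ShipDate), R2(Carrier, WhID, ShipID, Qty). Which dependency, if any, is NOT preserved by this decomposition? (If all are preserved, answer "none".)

Check WhID, ShipID, ProdID → Carrier: no single fragment contains all of {Carrier, WhID, ShipID, ProdID}, and the restricted closure of {WhID, ShipID, ProdID} across the fragments never reaches {Carrier}.
ProdID, ShipDate → WCity is preserved.
Carrier → ShipDate is preserved.
ShipDate → ProdID is preserved.
ShipID → Qty is preserved.
Carrier, ShipID → Qty is preserved.

WhID, ShipID, ProdID → Carrier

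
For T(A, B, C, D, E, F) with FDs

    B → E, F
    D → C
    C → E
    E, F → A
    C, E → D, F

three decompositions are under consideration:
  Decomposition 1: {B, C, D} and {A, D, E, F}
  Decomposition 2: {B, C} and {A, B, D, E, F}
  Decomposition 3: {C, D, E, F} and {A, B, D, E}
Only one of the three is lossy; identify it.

Decomposition 2

Decomposition 1: common = {D}, closure = {A, C, D, E, F} → lossless.
Decomposition 2: common = {B}, closure = {A, B, E, F} → lossy.
Decomposition 3: common = {D, E}, closure = {A, C, D, E, F} → lossless.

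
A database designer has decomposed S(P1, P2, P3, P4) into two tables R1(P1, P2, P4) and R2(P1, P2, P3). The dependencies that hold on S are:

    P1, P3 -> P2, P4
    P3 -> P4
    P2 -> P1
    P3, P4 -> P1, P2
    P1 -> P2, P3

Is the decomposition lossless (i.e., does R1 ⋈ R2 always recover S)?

Common attributes: R1 ∩ R2 = {P1, P2}.
Closure of {P1, P2}: P1 → P2, P3 applies, adding P3; P1, P3 → P2, P4 applies, adding P4. So (P1, P2)⁺ = {P1, P2, P3, P4}.
This closure contains every attribute of R1, so R1 ∩ R2 → R1. The join is lossless.

Yes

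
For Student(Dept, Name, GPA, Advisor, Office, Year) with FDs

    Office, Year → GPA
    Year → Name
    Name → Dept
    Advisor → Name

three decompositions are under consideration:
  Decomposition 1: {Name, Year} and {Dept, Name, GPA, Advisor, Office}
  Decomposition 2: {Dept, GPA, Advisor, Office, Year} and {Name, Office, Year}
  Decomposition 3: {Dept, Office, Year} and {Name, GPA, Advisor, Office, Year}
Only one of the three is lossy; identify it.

Decomposition 1

Decomposition 1: common = {Name}, closure = {Dept, Name} → lossy.
Decomposition 2: common = {Office, Year}, closure = {Dept, Name, GPA, Office, Year} → lossless.
Decomposition 3: common = {Office, Year}, closure = {Dept, Name, GPA, Office, Year} → lossless.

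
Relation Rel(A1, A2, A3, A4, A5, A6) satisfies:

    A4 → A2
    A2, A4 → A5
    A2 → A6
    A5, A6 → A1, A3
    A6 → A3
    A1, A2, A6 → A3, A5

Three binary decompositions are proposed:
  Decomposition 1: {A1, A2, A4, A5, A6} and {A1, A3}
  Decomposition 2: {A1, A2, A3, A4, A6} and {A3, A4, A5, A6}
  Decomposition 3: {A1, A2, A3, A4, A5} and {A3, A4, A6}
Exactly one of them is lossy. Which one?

Decomposition 1: common = {A1}, closure = {A1} → lossy.
Decomposition 2: common = {A3, A4, A6}, closure = {A1, A2, A3, A4, A5, A6} → lossless.
Decomposition 3: common = {A3, A4}, closure = {A1, A2, A3, A4, A5, A6} → lossless.

Decomposition 1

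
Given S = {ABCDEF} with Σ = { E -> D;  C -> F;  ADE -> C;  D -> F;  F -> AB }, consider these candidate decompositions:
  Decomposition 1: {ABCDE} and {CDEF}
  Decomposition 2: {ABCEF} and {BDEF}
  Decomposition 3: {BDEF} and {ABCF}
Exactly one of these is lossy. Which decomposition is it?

Decomposition 3

Decomposition 1: common = {CDE}, closure = {ABCDEF} → lossless.
Decomposition 2: common = {BEF}, closure = {ABCDEF} → lossless.
Decomposition 3: common = {BF}, closure = {ABF} → lossy.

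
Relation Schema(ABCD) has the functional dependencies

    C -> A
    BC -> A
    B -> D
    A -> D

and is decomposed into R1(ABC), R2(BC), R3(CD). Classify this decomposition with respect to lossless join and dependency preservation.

lossless but not dependency-preserving

Lossless test (chase): Rows 1 and 2 agree on C; apply C→A and equate their A entries. Rows 1 and 3 agree on C; apply C→A and equate their A entries. Rows 1 and 2 agree on B; apply B→D and equate their D entries. Rows 1 and 3 agree on A; apply A→D and equate their D entries. Row 1 is now all distinguished symbols — the join is lossless.
Dependency preservation: the restricted closure of {B} across the fragments never reaches {D}, so B → D cannot be enforced without a join — not preserved.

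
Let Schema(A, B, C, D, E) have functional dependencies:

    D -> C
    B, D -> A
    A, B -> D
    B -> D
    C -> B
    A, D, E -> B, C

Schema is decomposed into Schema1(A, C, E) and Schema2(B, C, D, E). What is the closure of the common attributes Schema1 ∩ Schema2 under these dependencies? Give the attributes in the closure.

Schema1 ∩ Schema2 = {C, E}.
C → B applies, adding B
B → D applies, adding D
B, D → A applies, adding A
Closure: {A, B, C, D, E}.

A, B, C, D, E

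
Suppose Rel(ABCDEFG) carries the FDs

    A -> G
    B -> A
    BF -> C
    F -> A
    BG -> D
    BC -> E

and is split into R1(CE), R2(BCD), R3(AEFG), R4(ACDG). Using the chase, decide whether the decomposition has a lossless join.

Chase test. Columns are ABCDEFG; row i has aⱼ where attribute j ∈ Ri, else bᵢⱼ.
Initial tableau (one row per fragment):
  row 1: b11 b12 a3 b14 a5 b16 b17
  row 2: b21 a2 a3 a4 b25 b26 b27
  row 3: a1 b32 b33 b34 a5 a6 a7
  row 4: a1 b42 a3 a4 b45 b46 a7
No row becomes fully distinguished — the join is lossy.

No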